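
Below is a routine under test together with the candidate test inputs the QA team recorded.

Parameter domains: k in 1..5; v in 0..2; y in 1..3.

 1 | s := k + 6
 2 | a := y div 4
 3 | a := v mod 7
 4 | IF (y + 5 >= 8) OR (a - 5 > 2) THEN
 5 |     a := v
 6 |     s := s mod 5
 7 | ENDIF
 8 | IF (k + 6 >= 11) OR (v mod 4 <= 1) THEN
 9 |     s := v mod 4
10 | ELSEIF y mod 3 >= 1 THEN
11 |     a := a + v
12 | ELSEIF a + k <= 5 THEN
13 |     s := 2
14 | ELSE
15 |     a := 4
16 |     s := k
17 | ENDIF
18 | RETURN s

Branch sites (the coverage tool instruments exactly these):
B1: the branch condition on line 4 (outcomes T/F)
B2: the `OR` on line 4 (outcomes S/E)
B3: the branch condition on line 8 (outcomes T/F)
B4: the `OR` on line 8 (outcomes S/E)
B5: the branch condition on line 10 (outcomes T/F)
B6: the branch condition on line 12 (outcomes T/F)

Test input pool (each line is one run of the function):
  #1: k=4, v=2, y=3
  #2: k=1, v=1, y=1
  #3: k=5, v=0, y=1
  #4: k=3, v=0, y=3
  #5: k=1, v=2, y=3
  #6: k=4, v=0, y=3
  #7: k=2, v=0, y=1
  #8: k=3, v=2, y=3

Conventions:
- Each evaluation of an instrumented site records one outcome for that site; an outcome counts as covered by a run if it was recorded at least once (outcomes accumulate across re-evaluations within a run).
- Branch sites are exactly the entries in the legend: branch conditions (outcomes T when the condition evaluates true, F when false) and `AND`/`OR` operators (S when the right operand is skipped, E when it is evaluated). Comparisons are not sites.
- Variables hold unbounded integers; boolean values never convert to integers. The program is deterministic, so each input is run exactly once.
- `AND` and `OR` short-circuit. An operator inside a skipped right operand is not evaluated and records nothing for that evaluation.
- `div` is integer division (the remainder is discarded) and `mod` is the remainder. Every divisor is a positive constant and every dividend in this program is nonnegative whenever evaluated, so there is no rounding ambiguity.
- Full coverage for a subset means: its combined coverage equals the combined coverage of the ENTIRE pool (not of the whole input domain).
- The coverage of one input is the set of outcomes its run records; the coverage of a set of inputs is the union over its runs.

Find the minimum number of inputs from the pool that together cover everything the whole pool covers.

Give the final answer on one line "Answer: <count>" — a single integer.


run #1 (k=4, v=2, y=3) runs B2->S, B1->T, B4->E, B3->F, B5->F, B6->F; records B1=T, B2=S, B3=F, B4=E, B5=F, B6=F
run #2 (k=1, v=1, y=1) runs B2->E, B1->F, B4->E, B3->T; records B1=F, B2=E, B3=T, B4=E
run #3 (k=5, v=0, y=1) runs B2->E, B1->F, B4->S, B3->T; records B1=F, B2=E, B3=T, B4=S
run #4 (k=3, v=0, y=3) runs B2->S, B1->T, B4->E, B3->T; records B1=T, B2=S, B3=T, B4=E
run #5 (k=1, v=2, y=3) runs B2->S, B1->T, B4->E, B3->F, B5->F, B6->T; records B1=T, B2=S, B3=F, B4=E, B5=F, B6=T
run #6 (k=4, v=0, y=3) runs B2->S, B1->T, B4->E, B3->T; records B1=T, B2=S, B3=T, B4=E
run #7 (k=2, v=0, y=1) runs B2->E, B1->F, B4->E, B3->T; records B1=F, B2=E, B3=T, B4=E
run #8 (k=3, v=2, y=3) runs B2->S, B1->T, B4->E, B3->F, B5->F, B6->T; records B1=T, B2=S, B3=F, B4=E, B5=F, B6=T
together the pool reaches 11 outcomes: B1=T, B1=F, B2=S, B2=E, B3=T, B3=F, B4=S, B4=E, B5=F, B6=T, B6=F
checked all size-1 subsets: none covers 11 outcomes (max 6/11)
checked all size-2 subsets: none covers 11 outcomes (max 10/11)
size 3: inputs {1, 3, 5} cover all 11 outcomes, and no lexicographically smaller subset of this size does
Answer: 3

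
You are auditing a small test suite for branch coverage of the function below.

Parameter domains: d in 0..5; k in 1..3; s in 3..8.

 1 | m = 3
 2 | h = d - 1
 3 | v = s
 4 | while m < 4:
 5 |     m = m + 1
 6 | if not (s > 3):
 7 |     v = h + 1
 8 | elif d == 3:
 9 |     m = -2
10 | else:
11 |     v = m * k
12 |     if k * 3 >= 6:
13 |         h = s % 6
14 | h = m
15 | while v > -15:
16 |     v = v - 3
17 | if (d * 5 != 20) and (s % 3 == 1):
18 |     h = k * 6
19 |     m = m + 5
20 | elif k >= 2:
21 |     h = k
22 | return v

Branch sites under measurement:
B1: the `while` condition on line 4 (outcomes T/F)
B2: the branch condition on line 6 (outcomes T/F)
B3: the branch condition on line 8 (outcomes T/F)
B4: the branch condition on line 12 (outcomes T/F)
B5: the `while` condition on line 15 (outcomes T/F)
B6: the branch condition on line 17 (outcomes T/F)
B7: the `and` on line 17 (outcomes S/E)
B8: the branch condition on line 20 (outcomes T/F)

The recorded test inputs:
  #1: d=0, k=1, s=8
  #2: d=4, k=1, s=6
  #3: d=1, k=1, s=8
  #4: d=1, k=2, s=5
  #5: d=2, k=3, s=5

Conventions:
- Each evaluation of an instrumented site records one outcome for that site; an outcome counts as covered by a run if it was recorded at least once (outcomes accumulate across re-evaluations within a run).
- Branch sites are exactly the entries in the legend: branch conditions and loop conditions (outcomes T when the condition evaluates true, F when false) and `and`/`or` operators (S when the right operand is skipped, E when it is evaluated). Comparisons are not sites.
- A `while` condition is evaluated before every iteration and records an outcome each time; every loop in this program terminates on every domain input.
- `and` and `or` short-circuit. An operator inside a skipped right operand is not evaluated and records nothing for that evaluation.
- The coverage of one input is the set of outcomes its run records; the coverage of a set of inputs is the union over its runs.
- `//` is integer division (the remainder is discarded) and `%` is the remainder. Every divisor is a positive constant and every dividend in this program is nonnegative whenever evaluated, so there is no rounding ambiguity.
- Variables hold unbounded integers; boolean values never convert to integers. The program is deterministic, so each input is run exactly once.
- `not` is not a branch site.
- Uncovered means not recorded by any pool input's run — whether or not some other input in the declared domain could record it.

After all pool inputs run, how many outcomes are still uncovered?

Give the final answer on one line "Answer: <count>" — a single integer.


test 1 (d=0, k=1, s=8) fires B1->T, B1->F, B2->F, B3->F, B4->F, B5->T, B5->T, B5->T, B5->T, B5->T, B5->T, B5->T, B5->F, B7->E, ...; hits B1=T, B1=F, B2=F, B3=F, B4=F, B5=T, B5=F, B6=F, B7=E, B8=F
test 2 (d=4, k=1, s=6) fires B1->T, B1->F, B2->F, B3->F, B4->F, B5->T, B5->T, B5->T, B5->T, B5->T, B5->T, B5->T, B5->F, B7->S, ...; hits B1=T, B1=F, B2=F, B3=F, B4=F, B5=T, B5=F, B6=F, B7=S, B8=F
test 3 (d=1, k=1, s=8) fires B1->T, B1->F, B2->F, B3->F, B4->F, B5->T, B5->T, B5->T, B5->T, B5->T, B5->T, B5->T, B5->F, B7->E, ...; hits B1=T, B1=F, B2=F, B3=F, B4=F, B5=T, B5=F, B6=F, B7=E, B8=F
test 4 (d=1, k=2, s=5) fires B1->T, B1->F, B2->F, B3->F, B4->T, B5->T, B5->T, B5->T, B5->T, B5->T, B5->T, B5->T, B5->T, B5->F, ...; hits B1=T, B1=F, B2=F, B3=F, B4=T, B5=T, B5=F, B6=F, B7=E, B8=T
test 5 (d=2, k=3, s=5) fires B1->T, B1->F, B2->F, B3->F, B4->T, B5->T, B5->T, B5->T, B5->T, B5->T, B5->T, B5->T, B5->T, B5->T, ...; hits B1=T, B1=F, B2=F, B3=F, B4=T, B5=T, B5=F, B6=F, B7=E, B8=T
union over the pool: B1=T, B1=F, B2=F, B3=F, B4=T, B4=F, B5=T, B5=F, B6=F, B7=S, B7=E, B8=T, B8=F
uncovered (3 of 16): B2=T, B3=T, B6=T
Answer: 3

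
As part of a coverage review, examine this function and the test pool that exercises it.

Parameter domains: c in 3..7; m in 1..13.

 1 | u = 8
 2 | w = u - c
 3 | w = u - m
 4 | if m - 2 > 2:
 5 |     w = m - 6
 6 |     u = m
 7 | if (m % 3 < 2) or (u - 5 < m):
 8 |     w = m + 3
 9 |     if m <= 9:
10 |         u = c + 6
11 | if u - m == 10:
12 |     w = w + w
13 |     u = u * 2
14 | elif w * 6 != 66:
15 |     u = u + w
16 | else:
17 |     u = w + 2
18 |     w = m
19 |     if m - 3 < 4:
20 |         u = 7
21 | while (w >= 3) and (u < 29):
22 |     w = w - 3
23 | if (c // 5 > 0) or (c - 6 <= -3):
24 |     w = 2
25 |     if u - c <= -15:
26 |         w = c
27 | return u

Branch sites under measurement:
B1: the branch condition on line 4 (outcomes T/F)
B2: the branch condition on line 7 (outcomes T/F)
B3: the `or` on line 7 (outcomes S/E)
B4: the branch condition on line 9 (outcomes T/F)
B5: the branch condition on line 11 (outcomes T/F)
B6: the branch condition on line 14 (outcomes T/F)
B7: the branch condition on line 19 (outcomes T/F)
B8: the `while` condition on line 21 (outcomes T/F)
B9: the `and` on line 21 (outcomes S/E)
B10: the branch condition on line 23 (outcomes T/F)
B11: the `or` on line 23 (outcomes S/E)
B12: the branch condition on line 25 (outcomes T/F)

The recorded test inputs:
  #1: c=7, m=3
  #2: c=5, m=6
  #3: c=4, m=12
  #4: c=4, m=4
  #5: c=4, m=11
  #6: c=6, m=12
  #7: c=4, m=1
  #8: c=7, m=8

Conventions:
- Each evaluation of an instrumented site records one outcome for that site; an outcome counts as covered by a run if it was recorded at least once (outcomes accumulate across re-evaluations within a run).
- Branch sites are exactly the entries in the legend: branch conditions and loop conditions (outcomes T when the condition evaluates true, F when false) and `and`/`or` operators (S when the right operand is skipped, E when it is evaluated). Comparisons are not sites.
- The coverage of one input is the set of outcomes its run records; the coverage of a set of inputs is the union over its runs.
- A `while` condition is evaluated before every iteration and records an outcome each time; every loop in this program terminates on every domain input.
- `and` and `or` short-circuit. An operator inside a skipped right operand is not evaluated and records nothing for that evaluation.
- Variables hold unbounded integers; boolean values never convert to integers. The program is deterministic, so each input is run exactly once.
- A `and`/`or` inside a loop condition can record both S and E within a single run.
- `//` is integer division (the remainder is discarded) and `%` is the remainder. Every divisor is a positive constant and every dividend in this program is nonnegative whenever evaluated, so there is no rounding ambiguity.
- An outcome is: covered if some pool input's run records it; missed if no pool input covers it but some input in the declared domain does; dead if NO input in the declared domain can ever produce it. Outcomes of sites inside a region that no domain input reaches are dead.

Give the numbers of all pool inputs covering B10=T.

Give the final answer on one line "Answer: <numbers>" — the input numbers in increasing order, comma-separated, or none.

input #1 (c=7, m=3): hits B10=T
input #2 (c=5, m=6): hits B10=T
input #3 (c=4, m=12): never hits B10=T
input #4 (c=4, m=4): never hits B10=T
input #5 (c=4, m=11): never hits B10=T
input #6 (c=6, m=12): hits B10=T
input #7 (c=4, m=1): never hits B10=T
input #8 (c=7, m=8): hits B10=T

Answer: 1, 2, 6, 8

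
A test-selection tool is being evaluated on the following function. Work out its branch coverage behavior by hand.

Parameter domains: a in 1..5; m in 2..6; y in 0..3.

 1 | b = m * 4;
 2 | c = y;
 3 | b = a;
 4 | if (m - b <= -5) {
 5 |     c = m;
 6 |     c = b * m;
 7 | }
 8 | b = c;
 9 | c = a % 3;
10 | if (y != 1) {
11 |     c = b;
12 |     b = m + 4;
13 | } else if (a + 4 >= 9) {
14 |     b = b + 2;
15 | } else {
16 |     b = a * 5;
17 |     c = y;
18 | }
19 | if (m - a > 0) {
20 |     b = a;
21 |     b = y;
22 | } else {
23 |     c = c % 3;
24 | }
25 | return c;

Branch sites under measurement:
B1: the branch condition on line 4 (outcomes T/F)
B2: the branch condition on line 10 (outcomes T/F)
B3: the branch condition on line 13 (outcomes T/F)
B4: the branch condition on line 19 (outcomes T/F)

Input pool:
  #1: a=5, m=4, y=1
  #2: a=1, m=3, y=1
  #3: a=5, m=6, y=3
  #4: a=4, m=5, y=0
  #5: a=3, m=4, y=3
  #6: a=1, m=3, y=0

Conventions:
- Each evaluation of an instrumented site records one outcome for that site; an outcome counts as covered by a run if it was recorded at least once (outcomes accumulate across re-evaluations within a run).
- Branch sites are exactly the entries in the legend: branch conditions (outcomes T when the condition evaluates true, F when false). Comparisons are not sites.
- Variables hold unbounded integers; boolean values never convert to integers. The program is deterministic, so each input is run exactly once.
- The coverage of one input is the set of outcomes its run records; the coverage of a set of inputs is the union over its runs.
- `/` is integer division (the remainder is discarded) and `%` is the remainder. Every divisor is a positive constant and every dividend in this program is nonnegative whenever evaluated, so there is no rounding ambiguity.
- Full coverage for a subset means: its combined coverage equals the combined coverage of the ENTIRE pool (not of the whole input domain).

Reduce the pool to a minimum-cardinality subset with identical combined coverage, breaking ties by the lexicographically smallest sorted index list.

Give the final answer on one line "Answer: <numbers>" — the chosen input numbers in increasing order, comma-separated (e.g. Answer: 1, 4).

test 1 (a=5, m=4, y=1) fires B1->F, B2->F, B3->T, B4->F; hits B1=F, B2=F, B3=T, B4=F
test 2 (a=1, m=3, y=1) fires B1->F, B2->F, B3->F, B4->T; hits B1=F, B2=F, B3=F, B4=T
test 3 (a=5, m=6, y=3) fires B1->F, B2->T, B4->T; hits B1=F, B2=T, B4=T
test 4 (a=4, m=5, y=0) fires B1->F, B2->T, B4->T; hits B1=F, B2=T, B4=T
test 5 (a=3, m=4, y=3) fires B1->F, B2->T, B4->T; hits B1=F, B2=T, B4=T
test 6 (a=1, m=3, y=0) fires B1->F, B2->T, B4->T; hits B1=F, B2=T, B4=T
union over all inputs: B1=F, B2=T, B2=F, B3=T, B3=F, B4=T, B4=F (7 outcomes)
size 1 is not enough: best union over all size-1 subsets is 4/7
size 2 is not enough: best union over all size-2 subsets is 6/7
the canonical winner is {1, 2, 3}: size 3, full 7-outcome coverage, earliest index list among size-3 covers

Answer: 1, 2, 3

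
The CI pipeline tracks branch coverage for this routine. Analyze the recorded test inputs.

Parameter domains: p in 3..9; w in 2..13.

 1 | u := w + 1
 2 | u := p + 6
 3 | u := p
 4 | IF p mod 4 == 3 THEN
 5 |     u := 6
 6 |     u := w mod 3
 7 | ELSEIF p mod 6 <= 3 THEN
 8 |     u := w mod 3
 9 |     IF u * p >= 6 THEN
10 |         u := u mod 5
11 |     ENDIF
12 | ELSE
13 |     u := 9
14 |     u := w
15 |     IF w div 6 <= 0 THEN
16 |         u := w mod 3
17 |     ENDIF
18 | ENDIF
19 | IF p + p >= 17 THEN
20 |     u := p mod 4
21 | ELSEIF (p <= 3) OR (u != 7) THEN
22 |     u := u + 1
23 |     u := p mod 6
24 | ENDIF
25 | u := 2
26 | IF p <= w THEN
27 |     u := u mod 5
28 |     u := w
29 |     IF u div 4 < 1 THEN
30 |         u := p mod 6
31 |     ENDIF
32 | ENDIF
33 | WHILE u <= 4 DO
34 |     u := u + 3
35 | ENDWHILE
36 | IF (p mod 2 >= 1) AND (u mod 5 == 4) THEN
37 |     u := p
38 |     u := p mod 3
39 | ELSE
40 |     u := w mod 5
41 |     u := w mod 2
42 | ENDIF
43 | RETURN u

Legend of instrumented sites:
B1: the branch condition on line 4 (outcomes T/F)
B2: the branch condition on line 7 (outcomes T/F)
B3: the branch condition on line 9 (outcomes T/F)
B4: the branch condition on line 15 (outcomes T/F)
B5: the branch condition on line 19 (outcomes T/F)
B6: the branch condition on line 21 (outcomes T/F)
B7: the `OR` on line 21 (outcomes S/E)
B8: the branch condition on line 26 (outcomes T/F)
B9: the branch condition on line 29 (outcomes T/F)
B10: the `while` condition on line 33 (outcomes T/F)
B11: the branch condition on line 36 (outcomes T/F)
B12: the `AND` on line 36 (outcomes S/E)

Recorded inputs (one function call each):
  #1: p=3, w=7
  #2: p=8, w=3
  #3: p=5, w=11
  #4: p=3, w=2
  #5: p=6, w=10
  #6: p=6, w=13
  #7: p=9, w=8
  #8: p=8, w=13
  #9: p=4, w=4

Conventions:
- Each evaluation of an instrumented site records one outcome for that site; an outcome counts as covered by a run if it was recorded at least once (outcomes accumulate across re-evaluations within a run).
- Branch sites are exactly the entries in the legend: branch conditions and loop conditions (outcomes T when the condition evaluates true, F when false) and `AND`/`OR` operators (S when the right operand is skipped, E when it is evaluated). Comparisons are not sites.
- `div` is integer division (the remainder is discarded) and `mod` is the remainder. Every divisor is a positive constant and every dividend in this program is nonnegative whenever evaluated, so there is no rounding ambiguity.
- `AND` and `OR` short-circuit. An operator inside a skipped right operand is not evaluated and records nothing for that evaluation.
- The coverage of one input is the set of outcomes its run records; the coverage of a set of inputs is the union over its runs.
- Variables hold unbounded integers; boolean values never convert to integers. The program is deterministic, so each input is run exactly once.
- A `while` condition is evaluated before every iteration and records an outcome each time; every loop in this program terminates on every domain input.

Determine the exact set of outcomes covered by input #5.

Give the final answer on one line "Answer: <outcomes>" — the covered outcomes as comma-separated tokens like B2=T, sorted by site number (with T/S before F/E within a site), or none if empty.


Tracing the run of input #5 (p=6, w=10):
  B1->F, B2->T, B3->T, B5->F, B7->E, B6->T, B8->T, B9->F, B10->F, B12->S
  B11->F
collecting distinct outcomes: B1=F, B2=T, B3=T, B5=F, B6=T, B7=E, B8=T, B9=F, B10=F, B11=F, B12=S
Answer: B1=F, B2=T, B3=T, B5=F, B6=T, B7=E, B8=T, B9=F, B10=F, B11=F, B12=S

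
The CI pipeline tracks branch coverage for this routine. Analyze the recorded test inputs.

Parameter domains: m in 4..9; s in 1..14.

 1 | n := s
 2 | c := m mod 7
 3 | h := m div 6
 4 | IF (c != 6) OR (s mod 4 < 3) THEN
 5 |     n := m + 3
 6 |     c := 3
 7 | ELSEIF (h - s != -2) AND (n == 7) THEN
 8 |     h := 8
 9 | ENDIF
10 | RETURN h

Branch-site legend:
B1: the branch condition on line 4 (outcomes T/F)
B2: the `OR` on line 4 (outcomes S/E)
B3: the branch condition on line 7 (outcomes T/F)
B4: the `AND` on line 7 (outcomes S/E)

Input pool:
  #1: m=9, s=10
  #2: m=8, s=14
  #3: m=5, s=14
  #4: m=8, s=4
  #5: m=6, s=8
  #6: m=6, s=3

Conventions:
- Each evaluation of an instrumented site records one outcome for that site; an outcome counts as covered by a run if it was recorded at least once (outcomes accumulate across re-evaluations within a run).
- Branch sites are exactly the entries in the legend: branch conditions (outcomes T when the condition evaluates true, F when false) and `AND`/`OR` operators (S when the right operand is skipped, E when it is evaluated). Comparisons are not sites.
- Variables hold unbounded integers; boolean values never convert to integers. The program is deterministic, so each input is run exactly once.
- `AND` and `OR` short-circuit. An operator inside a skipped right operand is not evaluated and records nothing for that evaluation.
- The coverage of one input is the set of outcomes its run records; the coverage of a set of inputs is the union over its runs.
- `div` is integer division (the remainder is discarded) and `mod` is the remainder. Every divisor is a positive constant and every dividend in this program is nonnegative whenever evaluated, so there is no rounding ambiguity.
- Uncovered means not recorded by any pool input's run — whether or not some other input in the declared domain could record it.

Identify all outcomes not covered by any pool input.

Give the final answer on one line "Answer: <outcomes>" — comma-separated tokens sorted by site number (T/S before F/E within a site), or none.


test 1 (m=9, s=10) fires B2->S, B1->T; hits B1=T, B2=S
test 2 (m=8, s=14) fires B2->S, B1->T; hits B1=T, B2=S
test 3 (m=5, s=14) fires B2->S, B1->T; hits B1=T, B2=S
test 4 (m=8, s=4) fires B2->S, B1->T; hits B1=T, B2=S
test 5 (m=6, s=8) fires B2->E, B1->T; hits B1=T, B2=E
test 6 (m=6, s=3) fires B2->E, B1->F, B4->S, B3->F; hits B1=F, B2=E, B3=F, B4=S
union over the pool: B1=T, B1=F, B2=S, B2=E, B3=F, B4=S
uncovered (2 of 8): B3=T, B4=E
Answer: B3=T, B4=E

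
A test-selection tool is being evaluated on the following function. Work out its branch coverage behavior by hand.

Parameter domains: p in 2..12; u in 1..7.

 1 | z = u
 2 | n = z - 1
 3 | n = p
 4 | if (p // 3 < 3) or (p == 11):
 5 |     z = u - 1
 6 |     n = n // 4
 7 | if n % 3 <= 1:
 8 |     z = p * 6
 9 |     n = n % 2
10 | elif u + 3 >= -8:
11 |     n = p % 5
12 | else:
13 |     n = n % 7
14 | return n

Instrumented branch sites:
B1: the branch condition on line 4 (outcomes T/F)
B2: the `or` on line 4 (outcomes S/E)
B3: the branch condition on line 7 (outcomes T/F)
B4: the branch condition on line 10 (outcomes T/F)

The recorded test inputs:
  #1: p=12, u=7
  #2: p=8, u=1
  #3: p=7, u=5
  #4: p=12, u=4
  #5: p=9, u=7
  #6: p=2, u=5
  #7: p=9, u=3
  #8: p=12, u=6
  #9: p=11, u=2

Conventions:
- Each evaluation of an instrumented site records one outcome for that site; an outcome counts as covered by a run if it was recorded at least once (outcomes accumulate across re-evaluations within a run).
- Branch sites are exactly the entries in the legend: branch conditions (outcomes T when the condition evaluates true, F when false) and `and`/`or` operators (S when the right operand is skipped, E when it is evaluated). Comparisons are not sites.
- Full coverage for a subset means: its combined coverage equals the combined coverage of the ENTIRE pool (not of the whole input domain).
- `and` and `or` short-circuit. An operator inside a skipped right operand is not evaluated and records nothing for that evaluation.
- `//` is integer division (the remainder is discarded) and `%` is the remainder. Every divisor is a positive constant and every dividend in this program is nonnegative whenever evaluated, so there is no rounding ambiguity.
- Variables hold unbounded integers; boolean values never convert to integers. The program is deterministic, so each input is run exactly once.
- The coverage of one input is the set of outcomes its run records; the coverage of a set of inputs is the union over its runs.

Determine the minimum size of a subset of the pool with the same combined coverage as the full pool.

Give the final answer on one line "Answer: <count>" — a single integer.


run #1 (p=12, u=7) runs B2->E, B1->F, B3->T; records B1=F, B2=E, B3=T
run #2 (p=8, u=1) runs B2->S, B1->T, B3->F, B4->T; records B1=T, B2=S, B3=F, B4=T
run #3 (p=7, u=5) runs B2->S, B1->T, B3->T; records B1=T, B2=S, B3=T
run #4 (p=12, u=4) runs B2->E, B1->F, B3->T; records B1=F, B2=E, B3=T
run #5 (p=9, u=7) runs B2->E, B1->F, B3->T; records B1=F, B2=E, B3=T
run #6 (p=2, u=5) runs B2->S, B1->T, B3->T; records B1=T, B2=S, B3=T
run #7 (p=9, u=3) runs B2->E, B1->F, B3->T; records B1=F, B2=E, B3=T
run #8 (p=12, u=6) runs B2->E, B1->F, B3->T; records B1=F, B2=E, B3=T
run #9 (p=11, u=2) runs B2->E, B1->T, B3->F, B4->T; records B1=T, B2=E, B3=F, B4=T
the full pool covers 7 outcomes: B1=T, B1=F, B2=S, B2=E, B3=T, B3=F, B4=T
checked all size-1 subsets: none covers 7 outcomes (max 4/7)
size 2: inputs {1, 2} cover all 7 outcomes, and no lexicographically smaller subset of this size does
Answer: 2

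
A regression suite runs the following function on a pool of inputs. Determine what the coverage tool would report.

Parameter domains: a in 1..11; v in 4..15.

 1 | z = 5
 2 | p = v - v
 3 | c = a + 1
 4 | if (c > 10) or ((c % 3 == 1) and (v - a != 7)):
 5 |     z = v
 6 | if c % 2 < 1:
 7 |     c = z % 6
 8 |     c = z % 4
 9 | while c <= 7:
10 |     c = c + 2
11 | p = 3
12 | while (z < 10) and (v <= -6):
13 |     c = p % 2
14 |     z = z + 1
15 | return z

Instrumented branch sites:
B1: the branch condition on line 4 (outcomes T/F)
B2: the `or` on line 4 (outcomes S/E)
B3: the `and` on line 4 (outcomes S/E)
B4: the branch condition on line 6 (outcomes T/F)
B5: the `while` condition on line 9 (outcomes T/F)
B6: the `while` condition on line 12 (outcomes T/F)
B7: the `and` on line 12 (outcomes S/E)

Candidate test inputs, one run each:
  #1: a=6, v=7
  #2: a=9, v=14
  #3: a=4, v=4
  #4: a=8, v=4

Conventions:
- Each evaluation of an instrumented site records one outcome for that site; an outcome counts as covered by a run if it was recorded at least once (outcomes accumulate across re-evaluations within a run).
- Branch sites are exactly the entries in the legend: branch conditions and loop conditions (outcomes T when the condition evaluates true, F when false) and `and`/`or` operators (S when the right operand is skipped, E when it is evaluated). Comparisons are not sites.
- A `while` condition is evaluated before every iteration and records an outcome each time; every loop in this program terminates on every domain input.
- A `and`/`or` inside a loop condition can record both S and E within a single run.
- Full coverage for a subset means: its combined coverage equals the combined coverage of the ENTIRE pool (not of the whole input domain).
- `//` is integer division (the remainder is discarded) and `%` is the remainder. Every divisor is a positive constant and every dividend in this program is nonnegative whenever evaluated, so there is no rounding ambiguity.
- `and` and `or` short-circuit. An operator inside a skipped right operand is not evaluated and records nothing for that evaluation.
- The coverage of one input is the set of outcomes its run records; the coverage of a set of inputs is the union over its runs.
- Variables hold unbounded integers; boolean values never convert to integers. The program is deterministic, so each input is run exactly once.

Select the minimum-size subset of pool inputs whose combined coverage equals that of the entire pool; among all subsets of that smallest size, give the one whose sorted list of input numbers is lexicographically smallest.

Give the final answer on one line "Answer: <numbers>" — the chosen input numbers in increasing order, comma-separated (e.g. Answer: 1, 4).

run #1 (a=6, v=7) records B1=T, B2=E, B3=E, B4=F, B5=T, B5=F, B6=F, B7=E
run #2 (a=9, v=14) records B1=T, B2=E, B3=E, B4=T, B5=T, B5=F, B6=F, B7=S
run #3 (a=4, v=4) records B1=F, B2=E, B3=S, B4=F, B5=T, B5=F, B6=F, B7=E
run #4 (a=8, v=4) records B1=F, B2=E, B3=S, B4=F, B5=F, B6=F, B7=E
together the pool reaches 12 outcomes: B1=T, B1=F, B2=E, B3=S, B3=E, B4=T, B4=F, B5=T, B5=F, B6=F, B7=S, B7=E
no size-1 subset reaches all 12 outcomes (best union: 8/12)
inputs {2, 3} (size 2) cover everything; no size-2 subset with a lexicographically smaller index list covers all 12

Answer: 2, 3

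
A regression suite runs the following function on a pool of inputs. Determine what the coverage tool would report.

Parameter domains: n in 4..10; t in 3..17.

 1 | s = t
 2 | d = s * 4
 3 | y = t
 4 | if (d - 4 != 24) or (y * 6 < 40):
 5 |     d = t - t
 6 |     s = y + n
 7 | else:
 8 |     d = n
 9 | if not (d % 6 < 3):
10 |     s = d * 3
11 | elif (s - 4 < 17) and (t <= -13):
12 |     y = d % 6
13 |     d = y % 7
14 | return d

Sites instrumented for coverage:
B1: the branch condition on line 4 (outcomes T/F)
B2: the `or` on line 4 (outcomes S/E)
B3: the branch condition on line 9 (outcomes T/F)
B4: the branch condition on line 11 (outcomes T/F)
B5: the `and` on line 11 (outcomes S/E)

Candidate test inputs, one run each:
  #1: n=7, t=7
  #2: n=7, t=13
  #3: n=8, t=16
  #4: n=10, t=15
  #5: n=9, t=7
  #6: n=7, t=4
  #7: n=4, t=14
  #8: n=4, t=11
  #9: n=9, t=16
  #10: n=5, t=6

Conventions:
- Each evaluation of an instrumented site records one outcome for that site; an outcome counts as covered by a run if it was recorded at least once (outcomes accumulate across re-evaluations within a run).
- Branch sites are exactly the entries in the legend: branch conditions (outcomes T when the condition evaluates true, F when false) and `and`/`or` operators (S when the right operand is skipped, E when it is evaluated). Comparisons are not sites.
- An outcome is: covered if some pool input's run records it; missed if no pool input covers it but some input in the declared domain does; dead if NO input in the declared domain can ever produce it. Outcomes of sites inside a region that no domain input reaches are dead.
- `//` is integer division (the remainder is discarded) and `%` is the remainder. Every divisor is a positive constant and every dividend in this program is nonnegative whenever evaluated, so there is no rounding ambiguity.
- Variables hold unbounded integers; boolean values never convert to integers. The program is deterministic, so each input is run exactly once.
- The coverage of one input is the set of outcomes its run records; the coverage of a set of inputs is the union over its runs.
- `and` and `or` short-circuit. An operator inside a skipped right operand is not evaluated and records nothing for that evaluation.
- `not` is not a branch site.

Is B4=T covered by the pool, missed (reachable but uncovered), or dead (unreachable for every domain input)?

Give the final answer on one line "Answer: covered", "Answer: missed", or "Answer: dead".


no pool input records B4=T
checking all 105 inputs in the declared domain: B4=T is never recorded -> dead
Answer: dead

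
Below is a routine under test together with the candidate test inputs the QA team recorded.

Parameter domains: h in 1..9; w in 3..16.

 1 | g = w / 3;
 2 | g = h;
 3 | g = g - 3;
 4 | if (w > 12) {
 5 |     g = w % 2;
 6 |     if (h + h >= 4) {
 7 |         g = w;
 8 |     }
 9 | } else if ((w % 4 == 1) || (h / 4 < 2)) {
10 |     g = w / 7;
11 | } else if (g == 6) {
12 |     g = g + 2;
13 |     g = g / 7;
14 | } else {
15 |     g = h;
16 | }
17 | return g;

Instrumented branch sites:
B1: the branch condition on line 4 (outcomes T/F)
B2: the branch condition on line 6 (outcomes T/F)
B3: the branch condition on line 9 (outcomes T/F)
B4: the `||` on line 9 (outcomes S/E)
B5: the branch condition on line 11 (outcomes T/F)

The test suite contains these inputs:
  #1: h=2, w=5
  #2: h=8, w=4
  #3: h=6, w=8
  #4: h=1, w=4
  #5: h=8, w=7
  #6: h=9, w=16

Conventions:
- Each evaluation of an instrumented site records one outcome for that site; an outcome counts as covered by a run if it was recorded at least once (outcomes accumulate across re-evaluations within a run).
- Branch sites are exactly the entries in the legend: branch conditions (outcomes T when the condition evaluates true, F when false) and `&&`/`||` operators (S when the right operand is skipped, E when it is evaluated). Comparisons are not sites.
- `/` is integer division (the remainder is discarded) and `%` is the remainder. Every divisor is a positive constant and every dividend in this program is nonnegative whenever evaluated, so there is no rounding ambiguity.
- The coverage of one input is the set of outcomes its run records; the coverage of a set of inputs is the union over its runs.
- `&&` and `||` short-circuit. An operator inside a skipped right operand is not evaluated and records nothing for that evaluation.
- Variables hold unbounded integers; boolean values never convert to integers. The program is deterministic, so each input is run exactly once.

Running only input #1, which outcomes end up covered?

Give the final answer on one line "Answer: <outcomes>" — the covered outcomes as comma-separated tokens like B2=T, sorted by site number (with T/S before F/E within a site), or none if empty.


Event log for input #1 (h=2, w=5):
  B1->F, B4->S, B3->T
distinct outcomes covered: B1=F, B3=T, B4=S
Answer: B1=F, B3=T, B4=S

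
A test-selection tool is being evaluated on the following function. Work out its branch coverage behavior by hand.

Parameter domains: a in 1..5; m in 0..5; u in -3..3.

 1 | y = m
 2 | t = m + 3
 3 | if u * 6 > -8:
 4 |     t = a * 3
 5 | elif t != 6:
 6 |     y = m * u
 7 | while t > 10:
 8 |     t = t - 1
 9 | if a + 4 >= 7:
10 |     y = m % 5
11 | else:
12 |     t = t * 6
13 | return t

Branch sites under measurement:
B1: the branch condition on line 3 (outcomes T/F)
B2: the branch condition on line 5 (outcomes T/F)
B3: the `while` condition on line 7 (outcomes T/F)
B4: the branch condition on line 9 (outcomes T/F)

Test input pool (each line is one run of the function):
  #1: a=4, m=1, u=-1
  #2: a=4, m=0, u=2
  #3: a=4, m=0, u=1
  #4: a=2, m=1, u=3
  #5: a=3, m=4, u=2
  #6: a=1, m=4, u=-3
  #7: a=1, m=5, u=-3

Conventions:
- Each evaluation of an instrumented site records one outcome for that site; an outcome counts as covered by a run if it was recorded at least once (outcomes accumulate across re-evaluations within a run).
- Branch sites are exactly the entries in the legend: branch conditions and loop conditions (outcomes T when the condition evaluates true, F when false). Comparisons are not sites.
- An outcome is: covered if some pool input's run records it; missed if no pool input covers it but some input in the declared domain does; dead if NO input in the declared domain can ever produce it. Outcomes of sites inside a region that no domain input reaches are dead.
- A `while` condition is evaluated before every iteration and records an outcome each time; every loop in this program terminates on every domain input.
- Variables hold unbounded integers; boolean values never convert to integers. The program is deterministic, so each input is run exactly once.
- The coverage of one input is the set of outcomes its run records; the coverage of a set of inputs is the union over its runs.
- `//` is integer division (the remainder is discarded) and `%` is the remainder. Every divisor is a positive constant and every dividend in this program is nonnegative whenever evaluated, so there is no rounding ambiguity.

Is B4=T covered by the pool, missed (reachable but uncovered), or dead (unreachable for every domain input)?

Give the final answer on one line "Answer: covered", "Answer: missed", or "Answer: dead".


B4=T is recorded by pool input(s) 1, 2, 3, 5 -> covered
Answer: covered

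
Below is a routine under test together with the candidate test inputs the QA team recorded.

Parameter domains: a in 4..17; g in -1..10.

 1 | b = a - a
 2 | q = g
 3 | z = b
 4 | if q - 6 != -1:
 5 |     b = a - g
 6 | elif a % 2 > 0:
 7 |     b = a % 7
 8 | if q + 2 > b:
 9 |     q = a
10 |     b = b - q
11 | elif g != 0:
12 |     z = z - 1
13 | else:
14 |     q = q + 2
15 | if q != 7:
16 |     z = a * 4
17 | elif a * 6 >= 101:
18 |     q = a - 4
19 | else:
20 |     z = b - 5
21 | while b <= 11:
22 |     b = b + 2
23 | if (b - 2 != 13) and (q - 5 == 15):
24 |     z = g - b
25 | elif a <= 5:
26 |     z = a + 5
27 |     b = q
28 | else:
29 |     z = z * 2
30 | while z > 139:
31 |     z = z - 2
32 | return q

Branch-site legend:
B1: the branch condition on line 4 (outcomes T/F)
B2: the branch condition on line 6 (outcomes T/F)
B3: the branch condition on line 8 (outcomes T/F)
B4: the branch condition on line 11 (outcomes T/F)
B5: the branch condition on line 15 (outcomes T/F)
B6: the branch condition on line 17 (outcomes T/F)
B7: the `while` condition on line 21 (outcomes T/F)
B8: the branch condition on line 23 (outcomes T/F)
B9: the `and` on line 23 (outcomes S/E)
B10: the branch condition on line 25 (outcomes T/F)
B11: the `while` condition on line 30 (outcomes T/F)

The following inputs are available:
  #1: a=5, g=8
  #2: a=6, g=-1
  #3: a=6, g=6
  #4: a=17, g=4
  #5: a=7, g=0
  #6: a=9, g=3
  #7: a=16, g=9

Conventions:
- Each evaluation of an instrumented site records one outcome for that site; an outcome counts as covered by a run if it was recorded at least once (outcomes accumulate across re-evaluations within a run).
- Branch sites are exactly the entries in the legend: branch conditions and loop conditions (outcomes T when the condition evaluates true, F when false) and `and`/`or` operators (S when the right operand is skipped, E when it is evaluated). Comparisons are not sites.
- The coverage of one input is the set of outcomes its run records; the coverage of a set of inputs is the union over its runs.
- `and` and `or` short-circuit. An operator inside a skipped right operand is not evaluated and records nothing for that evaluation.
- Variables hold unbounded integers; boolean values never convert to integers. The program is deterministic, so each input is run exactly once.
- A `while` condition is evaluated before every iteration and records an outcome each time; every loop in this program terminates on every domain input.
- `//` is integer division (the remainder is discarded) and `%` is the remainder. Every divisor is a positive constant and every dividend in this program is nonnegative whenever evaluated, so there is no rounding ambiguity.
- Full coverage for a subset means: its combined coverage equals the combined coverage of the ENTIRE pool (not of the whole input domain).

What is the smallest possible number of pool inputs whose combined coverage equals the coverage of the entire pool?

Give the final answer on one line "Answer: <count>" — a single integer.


input #1 (a=5, g=8): events B1->T, B3->T, B5->T, B7->T, B7->T, B7->T, B7->T, B7->T, B7->T, B7->T, B7->T, B7->T, B7->T, B7->F, ...; covers B1=T, B3=T, B5=T, B7=T, B7=F, B8=F, B9=E, B10=T, B11=F
input #2 (a=6, g=-1): events B1->T, B3->F, B4->T, B5->T, B7->T, B7->T, B7->T, B7->F, B9->E, B8->F, B10->F, B11->F; covers B1=T, B3=F, B4=T, B5=T, B7=T, B7=F, B8=F, B9=E, B10=F, B11=F
input #3 (a=6, g=6): events B1->T, B3->T, B5->T, B7->T, B7->T, B7->T, B7->T, B7->T, B7->T, B7->T, B7->T, B7->T, B7->F, B9->E, ...; covers B1=T, B3=T, B5=T, B7=T, B7=F, B8=F, B9=E, B10=F, B11=F
input #4 (a=17, g=4): events B1->T, B3->F, B4->T, B5->T, B7->F, B9->E, B8->F, B10->F, B11->F; covers B1=T, B3=F, B4=T, B5=T, B7=F, B8=F, B9=E, B10=F, B11=F
input #5 (a=7, g=0): events B1->T, B3->F, B4->F, B5->T, B7->T, B7->T, B7->T, B7->F, B9->E, B8->F, B10->F, B11->F; covers B1=T, B3=F, B4=F, B5=T, B7=T, B7=F, B8=F, B9=E, B10=F, B11=F
input #6 (a=9, g=3): events B1->T, B3->F, B4->T, B5->T, B7->T, B7->T, B7->T, B7->F, B9->E, B8->F, B10->F, B11->F; covers B1=T, B3=F, B4=T, B5=T, B7=T, B7=F, B8=F, B9=E, B10=F, B11=F
input #7 (a=16, g=9): events B1->T, B3->T, B5->T, B7->T, B7->T, B7->T, B7->T, B7->T, B7->T, B7->T, B7->T, B7->T, B7->T, B7->T, ...; covers B1=T, B3=T, B5=T, B7=T, B7=F, B8=F, B9=E, B10=F, B11=F
the full pool covers 13 outcomes: B1=T, B3=T, B3=F, B4=T, B4=F, B5=T, B7=T, B7=F, B8=F, B9=E, B10=T, B10=F, B11=F
size 1 is not enough: best union over all size-1 subsets is 10/13
size 2 is not enough: best union over all size-2 subsets is 12/13
the canonical winner is {1, 2, 5}: size 3, full 13-outcome coverage, earliest index list among size-3 covers
Answer: 3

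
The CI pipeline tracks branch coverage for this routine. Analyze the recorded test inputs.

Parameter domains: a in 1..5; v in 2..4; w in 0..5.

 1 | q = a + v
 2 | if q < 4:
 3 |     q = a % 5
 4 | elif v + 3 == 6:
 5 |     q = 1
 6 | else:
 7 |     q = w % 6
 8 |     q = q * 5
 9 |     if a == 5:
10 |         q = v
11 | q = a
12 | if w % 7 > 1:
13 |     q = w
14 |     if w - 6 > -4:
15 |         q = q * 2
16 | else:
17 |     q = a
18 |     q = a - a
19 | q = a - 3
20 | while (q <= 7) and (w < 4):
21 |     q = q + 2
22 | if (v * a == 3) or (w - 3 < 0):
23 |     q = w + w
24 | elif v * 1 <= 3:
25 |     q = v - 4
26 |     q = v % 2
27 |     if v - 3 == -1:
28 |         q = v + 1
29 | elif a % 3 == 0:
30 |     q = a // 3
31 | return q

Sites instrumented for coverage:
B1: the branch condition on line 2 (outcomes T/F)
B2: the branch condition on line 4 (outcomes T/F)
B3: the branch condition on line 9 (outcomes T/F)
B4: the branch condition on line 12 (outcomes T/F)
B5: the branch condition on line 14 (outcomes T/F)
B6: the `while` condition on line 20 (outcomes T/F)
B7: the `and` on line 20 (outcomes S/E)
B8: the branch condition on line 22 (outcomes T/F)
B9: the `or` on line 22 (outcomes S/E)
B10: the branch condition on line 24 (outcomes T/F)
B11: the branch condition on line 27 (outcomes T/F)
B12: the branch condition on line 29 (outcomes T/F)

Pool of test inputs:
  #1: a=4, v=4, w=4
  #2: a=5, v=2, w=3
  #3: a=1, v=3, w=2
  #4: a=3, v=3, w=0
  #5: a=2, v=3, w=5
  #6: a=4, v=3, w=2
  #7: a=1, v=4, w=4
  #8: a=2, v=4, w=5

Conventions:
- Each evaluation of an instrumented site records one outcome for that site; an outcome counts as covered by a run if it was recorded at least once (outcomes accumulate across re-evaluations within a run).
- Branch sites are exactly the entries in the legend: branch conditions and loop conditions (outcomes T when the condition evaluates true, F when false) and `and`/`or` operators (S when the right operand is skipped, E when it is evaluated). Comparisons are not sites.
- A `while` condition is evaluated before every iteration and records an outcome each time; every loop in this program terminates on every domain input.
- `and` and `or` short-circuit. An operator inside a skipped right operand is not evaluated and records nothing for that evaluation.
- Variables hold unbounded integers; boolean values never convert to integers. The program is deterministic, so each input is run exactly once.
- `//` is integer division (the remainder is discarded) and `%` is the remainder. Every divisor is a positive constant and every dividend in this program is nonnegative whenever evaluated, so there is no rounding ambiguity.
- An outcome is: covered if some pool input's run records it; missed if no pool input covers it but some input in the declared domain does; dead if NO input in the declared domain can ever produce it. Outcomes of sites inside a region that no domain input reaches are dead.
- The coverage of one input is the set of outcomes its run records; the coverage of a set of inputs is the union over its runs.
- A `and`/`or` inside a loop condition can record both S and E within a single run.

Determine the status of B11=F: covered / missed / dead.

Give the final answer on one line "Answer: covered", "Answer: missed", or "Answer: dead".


B11=F is recorded by pool input(s) 5 -> covered
Answer: covered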